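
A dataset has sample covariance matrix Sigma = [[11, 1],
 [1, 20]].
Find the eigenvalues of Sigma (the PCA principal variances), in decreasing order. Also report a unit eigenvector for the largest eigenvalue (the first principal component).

Step 1 — characteristic polynomial of 2×2 Sigma:
  det(Sigma - λI) = λ² - trace · λ + det = 0.
  trace = 11 + 20 = 31, det = 11·20 - (1)² = 219.
Step 2 — discriminant:
  Δ = trace² - 4·det = 961 - 876 = 85.
Step 3 — eigenvalues:
  λ = (trace ± √Δ)/2 = (31 ± 9.2195)/2,
  λ_1 = 20.1098,  λ_2 = 10.8902.

Step 4 — unit eigenvector for λ_1: solve (Sigma - λ_1 I)v = 0. First row:
  (11 - 20.1098)·v_x + (1)·v_y = 0, i.e. (-9.1098)·v_x + (1)·v_y = 0,
  so v ∝ (b, λ_1 - a) = (1, 9.1098) = u.
  ||u|| = √((1)² + (9.1098)²) = √(83.988) ≈ 9.1645,
  v_1 = u/||u|| ≈ (0.1091, 0.994) (||v_1|| = 1).

λ_1 = 20.1098,  λ_2 = 10.8902;  v_1 ≈ (0.1091, 0.994)


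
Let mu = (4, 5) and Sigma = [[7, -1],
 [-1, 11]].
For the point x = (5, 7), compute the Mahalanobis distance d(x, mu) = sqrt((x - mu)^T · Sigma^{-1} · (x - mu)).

Step 1 — centre the observation: (x - mu) = (1, 2).

Step 2 — invert Sigma. det(Sigma) = 7·11 - (-1)² = 76.
  Sigma^{-1} = (1/det) · [[d, -b], [-b, a]] = [[0.1447, 0.0132],
 [0.0132, 0.0921]].

Step 3 — form the quadratic (x - mu)^T · Sigma^{-1} · (x - mu):
  Sigma^{-1} · (x - mu) = (0.1711, 0.1974).
  (x - mu)^T · [Sigma^{-1} · (x - mu)] = (1)·(0.1711) + (2)·(0.1974) = 0.5658.

Step 4 — take square root: d = √(0.5658) ≈ 0.7522.

d(x, mu) = √(0.5658) ≈ 0.7522


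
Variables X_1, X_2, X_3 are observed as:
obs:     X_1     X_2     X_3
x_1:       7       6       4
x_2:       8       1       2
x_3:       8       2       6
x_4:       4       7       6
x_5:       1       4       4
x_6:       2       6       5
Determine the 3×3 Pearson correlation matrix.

Step 1 — column means:
  mean(X_1) = (7 + 8 + 8 + 4 + 1 + 2) / 6 = 30/6 = 5
  mean(X_2) = (6 + 1 + 2 + 7 + 4 + 6) / 6 = 26/6 = 4.3333
  mean(X_3) = (4 + 2 + 6 + 6 + 4 + 5) / 6 = 27/6 = 4.5

Step 2 — sample variances and covariances s[i,j] = (1/(n-1)) · Σ_k (x_{k,i} - mean_i) · (x_{k,j} - mean_j), with n-1 = 5:
  s[X_1,X_1] = ((2)·(2) + (3)·(3) + (3)·(3) + (-1)·(-1) + (-4)·(-4) + (-3)·(-3)) / 5 = 48/5 = 9.6
  s[X_1,X_2] = ((2)·(1.6667) + (3)·(-3.3333) + (3)·(-2.3333) + (-1)·(2.6667) + (-4)·(-0.3333) + (-3)·(1.6667)) / 5 = -20/5 = -4
  s[X_1,X_3] = ((2)·(-0.5) + (3)·(-2.5) + (3)·(1.5) + (-1)·(1.5) + (-4)·(-0.5) + (-3)·(0.5)) / 5 = -5/5 = -1
  s[X_2,X_2] = ((1.6667)·(1.6667) + (-3.3333)·(-3.3333) + (-2.3333)·(-2.3333) + (2.6667)·(2.6667) + (-0.3333)·(-0.3333) + (1.6667)·(1.6667)) / 5 = 29.3333/5 = 5.8667
  s[X_2,X_3] = ((1.6667)·(-0.5) + (-3.3333)·(-2.5) + (-2.3333)·(1.5) + (2.6667)·(1.5) + (-0.3333)·(-0.5) + (1.6667)·(0.5)) / 5 = 9/5 = 1.8
  s[X_3,X_3] = ((-0.5)·(-0.5) + (-2.5)·(-2.5) + (1.5)·(1.5) + (1.5)·(1.5) + (-0.5)·(-0.5) + (0.5)·(0.5)) / 5 = 11.5/5 = 2.3
  Sample standard deviations s_i = √(s[i,i]):
  s(X_1) = √(9.6) = 3.0984
  s(X_2) = √(5.8667) = 2.4221
  s(X_3) = √(2.3) = 1.5166

Step 3 — r_{ij} = s_{ij} / (s_i · s_j):
  r[X_1,X_1] = 1 (diagonal).
  r[X_1,X_2] = -4 / (3.0984 · 2.4221) = -4 / 7.5047 = -0.533
  r[X_1,X_3] = -1 / (3.0984 · 1.5166) = -1 / 4.6989 = -0.2128
  r[X_2,X_2] = 1 (diagonal).
  r[X_2,X_3] = 1.8 / (2.4221 · 1.5166) = 1.8 / 3.6733 = 0.49
  r[X_3,X_3] = 1 (diagonal).

R is symmetric with unit diagonal. Assembling:

R = [[1, -0.533, -0.2128],
 [-0.533, 1, 0.49],
 [-0.2128, 0.49, 1]]


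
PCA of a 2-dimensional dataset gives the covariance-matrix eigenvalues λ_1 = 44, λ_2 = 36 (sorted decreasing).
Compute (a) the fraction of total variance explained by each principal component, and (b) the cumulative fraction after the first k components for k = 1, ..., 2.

Step 1 — total variance = trace(Sigma) = Σ λ_i = 44 + 36 = 80.

Step 2 — fraction explained by component i = λ_i / Σ λ:
  PC1: 44/80 = 0.55
  PC2: 36/80 = 0.45

Step 3 — cumulative fraction after k components = (λ_1 + ... + λ_k) / Σ λ:
  k = 1: 44/80 = 0.55
  k = 2: (44 + 36)/80 = 80/80 = 1

Summary (fraction, with percent):

explained: PC1 0.55 (55%), PC2 0.45 (45%);  cumulative: 0.55, 1


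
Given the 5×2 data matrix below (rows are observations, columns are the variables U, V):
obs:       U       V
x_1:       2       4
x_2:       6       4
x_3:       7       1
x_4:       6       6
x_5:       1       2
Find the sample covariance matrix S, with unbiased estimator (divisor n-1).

Step 1 — column means:
  mean(U) = (2 + 6 + 7 + 6 + 1) / 5 = 22/5 = 4.4
  mean(V) = (4 + 4 + 1 + 6 + 2) / 5 = 17/5 = 3.4

Step 2 — sample covariance S[i,j] = (1/(n-1)) · Σ_k (x_{k,i} - mean_i) · (x_{k,j} - mean_j), with n-1 = 4.
  S[U,U] = ((-2.4)·(-2.4) + (1.6)·(1.6) + (2.6)·(2.6) + (1.6)·(1.6) + (-3.4)·(-3.4)) / 4 = 29.2/4 = 7.3
  S[U,V] = ((-2.4)·(0.6) + (1.6)·(0.6) + (2.6)·(-2.4) + (1.6)·(2.6) + (-3.4)·(-1.4)) / 4 = 2.2/4 = 0.55
  S[V,V] = ((0.6)·(0.6) + (0.6)·(0.6) + (-2.4)·(-2.4) + (2.6)·(2.6) + (-1.4)·(-1.4)) / 4 = 15.2/4 = 3.8

S is symmetric (S[j,i] = S[i,j]). Assembling:

S = [[7.3, 0.55],
 [0.55, 3.8]]


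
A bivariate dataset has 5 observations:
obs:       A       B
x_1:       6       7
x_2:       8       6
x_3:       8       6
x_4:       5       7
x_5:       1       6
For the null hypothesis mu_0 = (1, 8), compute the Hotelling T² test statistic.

Step 1 — sample mean vector:
  mean(A) = (6 + 8 + 8 + 5 + 1) / 5 = 28/5 = 5.6
  mean(B) = (7 + 6 + 6 + 7 + 6) / 5 = 32/5 = 6.4
  x̄ = (5.6, 6.4),  deviation x̄ - mu_0 = (5.6, 6.4) - (1, 8) = (4.6, -1.6).

Step 2 — sample covariance matrix, S[i,j] = (1/(n-1)) · Σ_k (x_{k,i} - mean_i) · (x_{k,j} - mean_j), divisor n-1 = 4:
  S[A,A] = ((0.4)·(0.4) + (2.4)·(2.4) + (2.4)·(2.4) + (-0.6)·(-0.6) + (-4.6)·(-4.6)) / 4 = 33.2/4 = 8.3
  S[A,B] = ((0.4)·(0.6) + (2.4)·(-0.4) + (2.4)·(-0.4) + (-0.6)·(0.6) + (-4.6)·(-0.4)) / 4 = -0.2/4 = -0.05
  S[B,B] = ((0.6)·(0.6) + (-0.4)·(-0.4) + (-0.4)·(-0.4) + (0.6)·(0.6) + (-0.4)·(-0.4)) / 4 = 1.2/4 = 0.3
  S = [[8.3, -0.05],
 [-0.05, 0.3]].

Step 3 — invert S. det(S) = 8.3·0.3 - (-0.05)² = 2.4875.
  S^{-1} = (1/det) · [[d, -b], [-b, a]] = [[0.1206, 0.0201],
 [0.0201, 3.3367]].

Step 4 — quadratic form (x̄ - mu_0)^T · S^{-1} · (x̄ - mu_0):
  S^{-1} · (x̄ - mu_0) = (0.5226, -5.2462),
  (x̄ - mu_0)^T · [...] = (4.6)·(0.5226) + (-1.6)·(-5.2462) = 10.798.

Step 5 — scale by n: T² = 5 · 10.798 = 53.9899.

T² ≈ 53.9899


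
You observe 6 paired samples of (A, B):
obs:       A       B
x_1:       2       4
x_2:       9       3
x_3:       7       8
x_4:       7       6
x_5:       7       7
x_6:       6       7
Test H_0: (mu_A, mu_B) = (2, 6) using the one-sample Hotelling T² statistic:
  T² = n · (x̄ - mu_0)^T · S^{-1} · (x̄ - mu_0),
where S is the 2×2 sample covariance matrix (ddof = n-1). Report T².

Step 1 — sample mean vector:
  mean(A) = (2 + 9 + 7 + 7 + 7 + 6) / 6 = 38/6 = 6.3333
  mean(B) = (4 + 3 + 8 + 6 + 7 + 7) / 6 = 35/6 = 5.8333
  x̄ = (6.3333, 5.8333),  deviation x̄ - mu_0 = (6.3333, 5.8333) - (2, 6) = (4.3333, -0.1667).

Step 2 — sample covariance matrix, S[i,j] = (1/(n-1)) · Σ_k (x_{k,i} - mean_i) · (x_{k,j} - mean_j), divisor n-1 = 5:
  S[A,A] = ((-4.3333)·(-4.3333) + (2.6667)·(2.6667) + (0.6667)·(0.6667) + (0.6667)·(0.6667) + (0.6667)·(0.6667) + (-0.3333)·(-0.3333)) / 5 = 27.3333/5 = 5.4667
  S[A,B] = ((-4.3333)·(-1.8333) + (2.6667)·(-2.8333) + (0.6667)·(2.1667) + (0.6667)·(0.1667) + (0.6667)·(1.1667) + (-0.3333)·(1.1667)) / 5 = 2.3333/5 = 0.4667
  S[B,B] = ((-1.8333)·(-1.8333) + (-2.8333)·(-2.8333) + (2.1667)·(2.1667) + (0.1667)·(0.1667) + (1.1667)·(1.1667) + (1.1667)·(1.1667)) / 5 = 18.8333/5 = 3.7667
  S = [[5.4667, 0.4667],
 [0.4667, 3.7667]].

Step 3 — invert S. det(S) = 5.4667·3.7667 - (0.4667)² = 20.3733.
  S^{-1} = (1/det) · [[d, -b], [-b, a]] = [[0.1849, -0.0229],
 [-0.0229, 0.2683]].

Step 4 — quadratic form (x̄ - mu_0)^T · S^{-1} · (x̄ - mu_0):
  S^{-1} · (x̄ - mu_0) = (0.805, -0.144),
  (x̄ - mu_0)^T · [...] = (4.3333)·(0.805) + (-0.1667)·(-0.144) = 3.5122.

Step 5 — scale by n: T² = 6 · 3.5122 = 21.0733.

T² ≈ 21.0733


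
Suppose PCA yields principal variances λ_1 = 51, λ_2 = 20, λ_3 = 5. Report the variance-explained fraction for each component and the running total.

Step 1 — total variance = trace(Sigma) = Σ λ_i = 51 + 20 + 5 = 76.

Step 2 — fraction explained by component i = λ_i / Σ λ:
  PC1: 51/76 = 0.6711
  PC2: 20/76 = 0.2632
  PC3: 5/76 = 0.0658

Step 3 — cumulative fraction after k components = (λ_1 + ... + λ_k) / Σ λ:
  k = 1: 51/76 = 0.6711
  k = 2: (51 + 20)/76 = 71/76 = 0.9342
  k = 3: (51 + 20 + 5)/76 = 76/76 = 1

Summary (fraction, with percent):

explained: PC1 0.6711 (67.11%), PC2 0.2632 (26.32%), PC3 0.0658 (6.58%);  cumulative: 0.6711, 0.9342, 1


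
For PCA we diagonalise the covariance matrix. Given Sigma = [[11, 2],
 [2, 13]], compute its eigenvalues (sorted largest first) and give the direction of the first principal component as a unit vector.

Step 1 — characteristic polynomial of 2×2 Sigma:
  det(Sigma - λI) = λ² - trace · λ + det = 0.
  trace = 11 + 13 = 24, det = 11·13 - (2)² = 139.
Step 2 — discriminant:
  Δ = trace² - 4·det = 576 - 556 = 20.
Step 3 — eigenvalues:
  λ = (trace ± √Δ)/2 = (24 ± 4.4721)/2,
  λ_1 = 14.2361,  λ_2 = 9.7639.

Step 4 — unit eigenvector for λ_1: solve (Sigma - λ_1 I)v = 0. First row:
  (11 - 14.2361)·v_x + (2)·v_y = 0, i.e. (-3.2361)·v_x + (2)·v_y = 0,
  so v ∝ (b, λ_1 - a) = (2, 3.2361) = u.
  ||u|| = √((2)² + (3.2361)²) = √(14.4721) ≈ 3.8042,
  v_1 = u/||u|| ≈ (0.5257, 0.8507) (||v_1|| = 1).

λ_1 = 14.2361,  λ_2 = 9.7639;  v_1 ≈ (0.5257, 0.8507)


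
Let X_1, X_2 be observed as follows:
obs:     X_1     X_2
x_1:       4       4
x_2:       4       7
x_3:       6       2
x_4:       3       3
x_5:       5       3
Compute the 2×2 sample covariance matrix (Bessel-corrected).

Step 1 — column means:
  mean(X_1) = (4 + 4 + 6 + 3 + 5) / 5 = 22/5 = 4.4
  mean(X_2) = (4 + 7 + 2 + 3 + 3) / 5 = 19/5 = 3.8

Step 2 — sample covariance S[i,j] = (1/(n-1)) · Σ_k (x_{k,i} - mean_i) · (x_{k,j} - mean_j), with n-1 = 4.
  S[X_1,X_1] = ((-0.4)·(-0.4) + (-0.4)·(-0.4) + (1.6)·(1.6) + (-1.4)·(-1.4) + (0.6)·(0.6)) / 4 = 5.2/4 = 1.3
  S[X_1,X_2] = ((-0.4)·(0.2) + (-0.4)·(3.2) + (1.6)·(-1.8) + (-1.4)·(-0.8) + (0.6)·(-0.8)) / 4 = -3.6/4 = -0.9
  S[X_2,X_2] = ((0.2)·(0.2) + (3.2)·(3.2) + (-1.8)·(-1.8) + (-0.8)·(-0.8) + (-0.8)·(-0.8)) / 4 = 14.8/4 = 3.7

S is symmetric (S[j,i] = S[i,j]). Assembling:

S = [[1.3, -0.9],
 [-0.9, 3.7]]


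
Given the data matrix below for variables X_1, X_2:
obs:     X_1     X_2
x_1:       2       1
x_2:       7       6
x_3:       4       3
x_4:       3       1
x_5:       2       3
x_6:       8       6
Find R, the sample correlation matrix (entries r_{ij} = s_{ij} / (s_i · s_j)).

Step 1 — column means:
  mean(X_1) = (2 + 7 + 4 + 3 + 2 + 8) / 6 = 26/6 = 4.3333
  mean(X_2) = (1 + 6 + 3 + 1 + 3 + 6) / 6 = 20/6 = 3.3333

Step 2 — sample variances and covariances s[i,j] = (1/(n-1)) · Σ_k (x_{k,i} - mean_i) · (x_{k,j} - mean_j), with n-1 = 5:
  s[X_1,X_1] = ((-2.3333)·(-2.3333) + (2.6667)·(2.6667) + (-0.3333)·(-0.3333) + (-1.3333)·(-1.3333) + (-2.3333)·(-2.3333) + (3.6667)·(3.6667)) / 5 = 33.3333/5 = 6.6667
  s[X_1,X_2] = ((-2.3333)·(-2.3333) + (2.6667)·(2.6667) + (-0.3333)·(-0.3333) + (-1.3333)·(-2.3333) + (-2.3333)·(-0.3333) + (3.6667)·(2.6667)) / 5 = 26.3333/5 = 5.2667
  s[X_2,X_2] = ((-2.3333)·(-2.3333) + (2.6667)·(2.6667) + (-0.3333)·(-0.3333) + (-2.3333)·(-2.3333) + (-0.3333)·(-0.3333) + (2.6667)·(2.6667)) / 5 = 25.3333/5 = 5.0667
  Sample standard deviations s_i = √(s[i,i]):
  s(X_1) = √(6.6667) = 2.582
  s(X_2) = √(5.0667) = 2.2509

Step 3 — r_{ij} = s_{ij} / (s_i · s_j):
  r[X_1,X_1] = 1 (diagonal).
  r[X_1,X_2] = 5.2667 / (2.582 · 2.2509) = 5.2667 / 5.8119 = 0.9062
  r[X_2,X_2] = 1 (diagonal).

R is symmetric with unit diagonal. Assembling:

R = [[1, 0.9062],
 [0.9062, 1]]


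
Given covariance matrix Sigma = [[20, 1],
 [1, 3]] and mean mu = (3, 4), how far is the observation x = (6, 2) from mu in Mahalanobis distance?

Step 1 — centre the observation: (x - mu) = (3, -2).

Step 2 — invert Sigma. det(Sigma) = 20·3 - (1)² = 59.
  Sigma^{-1} = (1/det) · [[d, -b], [-b, a]] = [[0.0508, -0.0169],
 [-0.0169, 0.339]].

Step 3 — form the quadratic (x - mu)^T · Sigma^{-1} · (x - mu):
  Sigma^{-1} · (x - mu) = (0.1864, -0.7288).
  (x - mu)^T · [Sigma^{-1} · (x - mu)] = (3)·(0.1864) + (-2)·(-0.7288) = 2.0169.

Step 4 — take square root: d = √(2.0169) ≈ 1.4202.

d(x, mu) = √(2.0169) ≈ 1.4202


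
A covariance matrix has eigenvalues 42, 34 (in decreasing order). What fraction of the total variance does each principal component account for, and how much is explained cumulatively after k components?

Step 1 — total variance = trace(Sigma) = Σ λ_i = 42 + 34 = 76.

Step 2 — fraction explained by component i = λ_i / Σ λ:
  PC1: 42/76 = 0.5526
  PC2: 34/76 = 0.4474

Step 3 — cumulative fraction after k components = (λ_1 + ... + λ_k) / Σ λ:
  k = 1: 42/76 = 0.5526
  k = 2: (42 + 34)/76 = 76/76 = 1

Summary (fraction, with percent):

explained: PC1 0.5526 (55.26%), PC2 0.4474 (44.74%);  cumulative: 0.5526, 1


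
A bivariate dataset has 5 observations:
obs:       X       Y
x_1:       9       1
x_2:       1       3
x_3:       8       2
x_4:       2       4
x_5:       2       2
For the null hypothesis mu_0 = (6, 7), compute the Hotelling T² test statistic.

Step 1 — sample mean vector:
  mean(X) = (9 + 1 + 8 + 2 + 2) / 5 = 22/5 = 4.4
  mean(Y) = (1 + 3 + 2 + 4 + 2) / 5 = 12/5 = 2.4
  x̄ = (4.4, 2.4),  deviation x̄ - mu_0 = (4.4, 2.4) - (6, 7) = (-1.6, -4.6).

Step 2 — sample covariance matrix, S[i,j] = (1/(n-1)) · Σ_k (x_{k,i} - mean_i) · (x_{k,j} - mean_j), divisor n-1 = 4:
  S[X,X] = ((4.6)·(4.6) + (-3.4)·(-3.4) + (3.6)·(3.6) + (-2.4)·(-2.4) + (-2.4)·(-2.4)) / 4 = 57.2/4 = 14.3
  S[X,Y] = ((4.6)·(-1.4) + (-3.4)·(0.6) + (3.6)·(-0.4) + (-2.4)·(1.6) + (-2.4)·(-0.4)) / 4 = -12.8/4 = -3.2
  S[Y,Y] = ((-1.4)·(-1.4) + (0.6)·(0.6) + (-0.4)·(-0.4) + (1.6)·(1.6) + (-0.4)·(-0.4)) / 4 = 5.2/4 = 1.3
  S = [[14.3, -3.2],
 [-3.2, 1.3]].

Step 3 — invert S. det(S) = 14.3·1.3 - (-3.2)² = 8.35.
  S^{-1} = (1/det) · [[d, -b], [-b, a]] = [[0.1557, 0.3832],
 [0.3832, 1.7126]].

Step 4 — quadratic form (x̄ - mu_0)^T · S^{-1} · (x̄ - mu_0):
  S^{-1} · (x̄ - mu_0) = (-2.012, -8.491),
  (x̄ - mu_0)^T · [...] = (-1.6)·(-2.012) + (-4.6)·(-8.491) = 42.2778.

Step 5 — scale by n: T² = 5 · 42.2778 = 211.3892.

T² ≈ 211.3892


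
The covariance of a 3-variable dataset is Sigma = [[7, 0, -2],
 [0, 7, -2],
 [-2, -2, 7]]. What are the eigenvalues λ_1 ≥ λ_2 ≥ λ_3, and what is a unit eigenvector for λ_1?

Step 1 — characteristic polynomial p(λ) = det(λI - Sigma) = λ³ - tr·λ² + c_1·λ - det, where tr = trace, c_1 = sum of the principal 2×2 minors, det = det(Sigma):
  tr = 7 + 7 + 7 = 21,
  c_1 = (7·7 - (0)²) + (7·7 - (-2)²) + (7·7 - (-2)²) = 49 + 45 + 45 = 139,
  det = 7·(7·7 - (-2)²) - (0)·((0)·7 - (-2)·(-2)) + (-2)·((0)·(-2) - 7·(-2)) = 7·(45) - (0)·(-4) + (-2)·(14) = 287.
  So p(λ) = λ³ - 21λ² + 139λ - 287.
Step 2 — look for an integer root (rational root theorem: any rational root is an integer divisor of 287). Testing λ = 7:
  p(7) = 343 - 1029 + 973 - 287 = 0  ✓
  Dividing out (λ - 7): p(λ) = (λ - 7)(λ² - 14λ + 41).
Step 3 — remaining eigenvalues from the quadratic λ² - 14λ + 41 = 0:
  Δ = 14² - 4·41 = 196 - 164 = 32,  λ = (14 ± √32)/2 = (14 ± 5.6569)/2 ≈ 9.8284 or 4.1716.
  Sorted: λ_1 = 9.8284,  λ_2 = 7,  λ_3 = 4.1716  (check: sum = 21 = tr ✓).

Step 4 — unit eigenvector for λ_1 ≈ 9.8284: v spans the null space of (Sigma - λ_1 I), whose rows are
  r_1 = (-2.8284, 0, -2),  r_2 = (0, -2.8284, -2),  r_3 = (-2, -2, -2.8284).
  v is orthogonal to every row, so take v ∝ r_1 × r_2 = ((0)·(-2) - (-2)·(-2.8284), (-2)·(0) - (-2.8284)·(-2), (-2.8284)·(-2.8284) - (0)·(0)) ≈ (-5.6569, -5.6569, 8).
  Rescale (multiply by -1 so the first nonzero entry is positive): u = (5.6569, 5.6569, -8).
  ||u|| = √((5.6569)² + (5.6569)² + (-8)²) = √(128) ≈ 11.3137,  v_1 = u/||u|| ≈ (0.5, 0.5, -0.7071) (||v_1|| = 1).

λ_1 = 9.8284,  λ_2 = 7,  λ_3 = 4.1716;  v_1 ≈ (0.5, 0.5, -0.7071)


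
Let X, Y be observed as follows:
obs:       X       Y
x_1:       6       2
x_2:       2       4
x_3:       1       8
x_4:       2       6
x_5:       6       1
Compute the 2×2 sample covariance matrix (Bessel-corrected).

Step 1 — column means:
  mean(X) = (6 + 2 + 1 + 2 + 6) / 5 = 17/5 = 3.4
  mean(Y) = (2 + 4 + 8 + 6 + 1) / 5 = 21/5 = 4.2

Step 2 — sample covariance S[i,j] = (1/(n-1)) · Σ_k (x_{k,i} - mean_i) · (x_{k,j} - mean_j), with n-1 = 4.
  S[X,X] = ((2.6)·(2.6) + (-1.4)·(-1.4) + (-2.4)·(-2.4) + (-1.4)·(-1.4) + (2.6)·(2.6)) / 4 = 23.2/4 = 5.8
  S[X,Y] = ((2.6)·(-2.2) + (-1.4)·(-0.2) + (-2.4)·(3.8) + (-1.4)·(1.8) + (2.6)·(-3.2)) / 4 = -25.4/4 = -6.35
  S[Y,Y] = ((-2.2)·(-2.2) + (-0.2)·(-0.2) + (3.8)·(3.8) + (1.8)·(1.8) + (-3.2)·(-3.2)) / 4 = 32.8/4 = 8.2

S is symmetric (S[j,i] = S[i,j]). Assembling:

S = [[5.8, -6.35],
 [-6.35, 8.2]]


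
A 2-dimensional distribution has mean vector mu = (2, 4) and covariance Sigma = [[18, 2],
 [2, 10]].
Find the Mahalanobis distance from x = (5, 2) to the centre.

Step 1 — centre the observation: (x - mu) = (3, -2).

Step 2 — invert Sigma. det(Sigma) = 18·10 - (2)² = 176.
  Sigma^{-1} = (1/det) · [[d, -b], [-b, a]] = [[0.0568, -0.0114],
 [-0.0114, 0.1023]].

Step 3 — form the quadratic (x - mu)^T · Sigma^{-1} · (x - mu):
  Sigma^{-1} · (x - mu) = (0.1932, -0.2386).
  (x - mu)^T · [Sigma^{-1} · (x - mu)] = (3)·(0.1932) + (-2)·(-0.2386) = 1.0568.

Step 4 — take square root: d = √(1.0568) ≈ 1.028.

d(x, mu) = √(1.0568) ≈ 1.028


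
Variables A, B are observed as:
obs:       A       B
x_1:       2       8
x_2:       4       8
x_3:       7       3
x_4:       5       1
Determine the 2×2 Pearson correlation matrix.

Step 1 — column means:
  mean(A) = (2 + 4 + 7 + 5) / 4 = 18/4 = 4.5
  mean(B) = (8 + 8 + 3 + 1) / 4 = 20/4 = 5

Step 2 — sample variances and covariances s[i,j] = (1/(n-1)) · Σ_k (x_{k,i} - mean_i) · (x_{k,j} - mean_j), with n-1 = 3:
  s[A,A] = ((-2.5)·(-2.5) + (-0.5)·(-0.5) + (2.5)·(2.5) + (0.5)·(0.5)) / 3 = 13/3 = 4.3333
  s[A,B] = ((-2.5)·(3) + (-0.5)·(3) + (2.5)·(-2) + (0.5)·(-4)) / 3 = -16/3 = -5.3333
  s[B,B] = ((3)·(3) + (3)·(3) + (-2)·(-2) + (-4)·(-4)) / 3 = 38/3 = 12.6667
  Sample standard deviations s_i = √(s[i,i]):
  s(A) = √(4.3333) = 2.0817
  s(B) = √(12.6667) = 3.559

Step 3 — r_{ij} = s_{ij} / (s_i · s_j):
  r[A,A] = 1 (diagonal).
  r[A,B] = -5.3333 / (2.0817 · 3.559) = -5.3333 / 7.4087 = -0.7199
  r[B,B] = 1 (diagonal).

R is symmetric with unit diagonal. Assembling:

R = [[1, -0.7199],
 [-0.7199, 1]]


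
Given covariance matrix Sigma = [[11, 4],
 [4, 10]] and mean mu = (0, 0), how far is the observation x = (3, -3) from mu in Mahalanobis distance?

Step 1 — centre the observation: (x - mu) = (3, -3).

Step 2 — invert Sigma. det(Sigma) = 11·10 - (4)² = 94.
  Sigma^{-1} = (1/det) · [[d, -b], [-b, a]] = [[0.1064, -0.0426],
 [-0.0426, 0.117]].

Step 3 — form the quadratic (x - mu)^T · Sigma^{-1} · (x - mu):
  Sigma^{-1} · (x - mu) = (0.4468, -0.4787).
  (x - mu)^T · [Sigma^{-1} · (x - mu)] = (3)·(0.4468) + (-3)·(-0.4787) = 2.7766.

Step 4 — take square root: d = √(2.7766) ≈ 1.6663.

d(x, mu) = √(2.7766) ≈ 1.6663


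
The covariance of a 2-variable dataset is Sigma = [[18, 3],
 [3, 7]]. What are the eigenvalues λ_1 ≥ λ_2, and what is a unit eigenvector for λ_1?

Step 1 — characteristic polynomial of 2×2 Sigma:
  det(Sigma - λI) = λ² - trace · λ + det = 0.
  trace = 18 + 7 = 25, det = 18·7 - (3)² = 117.
Step 2 — discriminant:
  Δ = trace² - 4·det = 625 - 468 = 157.
Step 3 — eigenvalues:
  λ = (trace ± √Δ)/2 = (25 ± 12.53)/2,
  λ_1 = 18.765,  λ_2 = 6.235.

Step 4 — unit eigenvector for λ_1: solve (Sigma - λ_1 I)v = 0. First row:
  (18 - 18.765)·v_x + (3)·v_y = 0, i.e. (-0.765)·v_x + (3)·v_y = 0,
  so v ∝ (b, λ_1 - a) = (3, 0.765) = u.
  ||u|| = √((3)² + (0.765)²) = √(9.5852) ≈ 3.096,
  v_1 = u/||u|| ≈ (0.969, 0.2471) (||v_1|| = 1).

λ_1 = 18.765,  λ_2 = 6.235;  v_1 ≈ (0.969, 0.2471)


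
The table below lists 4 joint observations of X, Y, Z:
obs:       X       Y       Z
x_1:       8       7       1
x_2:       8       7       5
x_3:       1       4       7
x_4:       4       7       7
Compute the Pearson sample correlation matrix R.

Step 1 — column means:
  mean(X) = (8 + 8 + 1 + 4) / 4 = 21/4 = 5.25
  mean(Y) = (7 + 7 + 4 + 7) / 4 = 25/4 = 6.25
  mean(Z) = (1 + 5 + 7 + 7) / 4 = 20/4 = 5

Step 2 — sample variances and covariances s[i,j] = (1/(n-1)) · Σ_k (x_{k,i} - mean_i) · (x_{k,j} - mean_j), with n-1 = 3:
  s[X,X] = ((2.75)·(2.75) + (2.75)·(2.75) + (-4.25)·(-4.25) + (-1.25)·(-1.25)) / 3 = 34.75/3 = 11.5833
  s[X,Y] = ((2.75)·(0.75) + (2.75)·(0.75) + (-4.25)·(-2.25) + (-1.25)·(0.75)) / 3 = 12.75/3 = 4.25
  s[X,Z] = ((2.75)·(-4) + (2.75)·(0) + (-4.25)·(2) + (-1.25)·(2)) / 3 = -22/3 = -7.3333
  s[Y,Y] = ((0.75)·(0.75) + (0.75)·(0.75) + (-2.25)·(-2.25) + (0.75)·(0.75)) / 3 = 6.75/3 = 2.25
  s[Y,Z] = ((0.75)·(-4) + (0.75)·(0) + (-2.25)·(2) + (0.75)·(2)) / 3 = -6/3 = -2
  s[Z,Z] = ((-4)·(-4) + (0)·(0) + (2)·(2) + (2)·(2)) / 3 = 24/3 = 8
  Sample standard deviations s_i = √(s[i,i]):
  s(X) = √(11.5833) = 3.4034
  s(Y) = √(2.25) = 1.5
  s(Z) = √(8) = 2.8284

Step 3 — r_{ij} = s_{ij} / (s_i · s_j):
  r[X,X] = 1 (diagonal).
  r[X,Y] = 4.25 / (3.4034 · 1.5) = 4.25 / 5.1051 = 0.8325
  r[X,Z] = -7.3333 / (3.4034 · 2.8284) = -7.3333 / 9.6264 = -0.7618
  r[Y,Y] = 1 (diagonal).
  r[Y,Z] = -2 / (1.5 · 2.8284) = -2 / 4.2426 = -0.4714
  r[Z,Z] = 1 (diagonal).

R is symmetric with unit diagonal. Assembling:

R = [[1, 0.8325, -0.7618],
 [0.8325, 1, -0.4714],
 [-0.7618, -0.4714, 1]]


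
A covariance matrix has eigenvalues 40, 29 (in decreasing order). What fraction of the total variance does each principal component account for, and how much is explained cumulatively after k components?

Step 1 — total variance = trace(Sigma) = Σ λ_i = 40 + 29 = 69.

Step 2 — fraction explained by component i = λ_i / Σ λ:
  PC1: 40/69 = 0.5797
  PC2: 29/69 = 0.4203

Step 3 — cumulative fraction after k components = (λ_1 + ... + λ_k) / Σ λ:
  k = 1: 40/69 = 0.5797
  k = 2: (40 + 29)/69 = 69/69 = 1

Summary (fraction, with percent):

explained: PC1 0.5797 (57.97%), PC2 0.4203 (42.03%);  cumulative: 0.5797, 1


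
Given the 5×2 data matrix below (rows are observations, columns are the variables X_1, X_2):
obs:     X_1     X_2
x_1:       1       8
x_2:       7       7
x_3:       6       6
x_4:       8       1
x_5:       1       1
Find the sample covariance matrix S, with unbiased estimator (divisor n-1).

Step 1 — column means:
  mean(X_1) = (1 + 7 + 6 + 8 + 1) / 5 = 23/5 = 4.6
  mean(X_2) = (8 + 7 + 6 + 1 + 1) / 5 = 23/5 = 4.6

Step 2 — sample covariance S[i,j] = (1/(n-1)) · Σ_k (x_{k,i} - mean_i) · (x_{k,j} - mean_j), with n-1 = 4.
  S[X_1,X_1] = ((-3.6)·(-3.6) + (2.4)·(2.4) + (1.4)·(1.4) + (3.4)·(3.4) + (-3.6)·(-3.6)) / 4 = 45.2/4 = 11.3
  S[X_1,X_2] = ((-3.6)·(3.4) + (2.4)·(2.4) + (1.4)·(1.4) + (3.4)·(-3.6) + (-3.6)·(-3.6)) / 4 = -3.8/4 = -0.95
  S[X_2,X_2] = ((3.4)·(3.4) + (2.4)·(2.4) + (1.4)·(1.4) + (-3.6)·(-3.6) + (-3.6)·(-3.6)) / 4 = 45.2/4 = 11.3

S is symmetric (S[j,i] = S[i,j]). Assembling:

S = [[11.3, -0.95],
 [-0.95, 11.3]]


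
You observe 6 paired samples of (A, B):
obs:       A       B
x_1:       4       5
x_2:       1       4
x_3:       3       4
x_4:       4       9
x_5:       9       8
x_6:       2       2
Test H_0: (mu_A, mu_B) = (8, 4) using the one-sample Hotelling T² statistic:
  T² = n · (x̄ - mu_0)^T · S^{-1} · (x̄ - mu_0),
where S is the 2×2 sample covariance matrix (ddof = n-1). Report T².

Step 1 — sample mean vector:
  mean(A) = (4 + 1 + 3 + 4 + 9 + 2) / 6 = 23/6 = 3.8333
  mean(B) = (5 + 4 + 4 + 9 + 8 + 2) / 6 = 32/6 = 5.3333
  x̄ = (3.8333, 5.3333),  deviation x̄ - mu_0 = (3.8333, 5.3333) - (8, 4) = (-4.1667, 1.3333).

Step 2 — sample covariance matrix, S[i,j] = (1/(n-1)) · Σ_k (x_{k,i} - mean_i) · (x_{k,j} - mean_j), divisor n-1 = 5:
  S[A,A] = ((0.1667)·(0.1667) + (-2.8333)·(-2.8333) + (-0.8333)·(-0.8333) + (0.1667)·(0.1667) + (5.1667)·(5.1667) + (-1.8333)·(-1.8333)) / 5 = 38.8333/5 = 7.7667
  S[A,B] = ((0.1667)·(-0.3333) + (-2.8333)·(-1.3333) + (-0.8333)·(-1.3333) + (0.1667)·(3.6667) + (5.1667)·(2.6667) + (-1.8333)·(-3.3333)) / 5 = 25.3333/5 = 5.0667
  S[B,B] = ((-0.3333)·(-0.3333) + (-1.3333)·(-1.3333) + (-1.3333)·(-1.3333) + (3.6667)·(3.6667) + (2.6667)·(2.6667) + (-3.3333)·(-3.3333)) / 5 = 35.3333/5 = 7.0667
  S = [[7.7667, 5.0667],
 [5.0667, 7.0667]].

Step 3 — invert S. det(S) = 7.7667·7.0667 - (5.0667)² = 29.2133.
  S^{-1} = (1/det) · [[d, -b], [-b, a]] = [[0.2419, -0.1734],
 [-0.1734, 0.2659]].

Step 4 — quadratic form (x̄ - mu_0)^T · S^{-1} · (x̄ - mu_0):
  S^{-1} · (x̄ - mu_0) = (-1.2392, 1.0771),
  (x̄ - mu_0)^T · [...] = (-4.1667)·(-1.2392) + (1.3333)·(1.0771) = 6.5993.

Step 5 — scale by n: T² = 6 · 6.5993 = 39.5961.

T² ≈ 39.5961


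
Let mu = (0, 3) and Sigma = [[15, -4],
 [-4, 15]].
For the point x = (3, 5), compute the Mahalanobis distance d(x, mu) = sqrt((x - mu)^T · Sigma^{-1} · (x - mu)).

Step 1 — centre the observation: (x - mu) = (3, 2).

Step 2 — invert Sigma. det(Sigma) = 15·15 - (-4)² = 209.
  Sigma^{-1} = (1/det) · [[d, -b], [-b, a]] = [[0.0718, 0.0191],
 [0.0191, 0.0718]].

Step 3 — form the quadratic (x - mu)^T · Sigma^{-1} · (x - mu):
  Sigma^{-1} · (x - mu) = (0.2536, 0.201).
  (x - mu)^T · [Sigma^{-1} · (x - mu)] = (3)·(0.2536) + (2)·(0.201) = 1.1627.

Step 4 — take square root: d = √(1.1627) ≈ 1.0783.

d(x, mu) = √(1.1627) ≈ 1.0783


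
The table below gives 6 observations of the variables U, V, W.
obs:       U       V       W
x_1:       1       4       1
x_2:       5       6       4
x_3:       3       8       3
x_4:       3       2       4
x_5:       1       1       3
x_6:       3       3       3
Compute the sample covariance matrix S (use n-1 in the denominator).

Step 1 — column means:
  mean(U) = (1 + 5 + 3 + 3 + 1 + 3) / 6 = 16/6 = 2.6667
  mean(V) = (4 + 6 + 8 + 2 + 1 + 3) / 6 = 24/6 = 4
  mean(W) = (1 + 4 + 3 + 4 + 3 + 3) / 6 = 18/6 = 3

Step 2 — sample covariance S[i,j] = (1/(n-1)) · Σ_k (x_{k,i} - mean_i) · (x_{k,j} - mean_j), with n-1 = 5.
  S[U,U] = ((-1.6667)·(-1.6667) + (2.3333)·(2.3333) + (0.3333)·(0.3333) + (0.3333)·(0.3333) + (-1.6667)·(-1.6667) + (0.3333)·(0.3333)) / 5 = 11.3333/5 = 2.2667
  S[U,V] = ((-1.6667)·(0) + (2.3333)·(2) + (0.3333)·(4) + (0.3333)·(-2) + (-1.6667)·(-3) + (0.3333)·(-1)) / 5 = 10/5 = 2
  S[U,W] = ((-1.6667)·(-2) + (2.3333)·(1) + (0.3333)·(0) + (0.3333)·(1) + (-1.6667)·(0) + (0.3333)·(0)) / 5 = 6/5 = 1.2
  S[V,V] = ((0)·(0) + (2)·(2) + (4)·(4) + (-2)·(-2) + (-3)·(-3) + (-1)·(-1)) / 5 = 34/5 = 6.8
  S[V,W] = ((0)·(-2) + (2)·(1) + (4)·(0) + (-2)·(1) + (-3)·(0) + (-1)·(0)) / 5 = 0/5 = 0
  S[W,W] = ((-2)·(-2) + (1)·(1) + (0)·(0) + (1)·(1) + (0)·(0) + (0)·(0)) / 5 = 6/5 = 1.2

S is symmetric (S[j,i] = S[i,j]). Assembling:

S = [[2.2667, 2, 1.2],
 [2, 6.8, 0],
 [1.2, 0, 1.2]]


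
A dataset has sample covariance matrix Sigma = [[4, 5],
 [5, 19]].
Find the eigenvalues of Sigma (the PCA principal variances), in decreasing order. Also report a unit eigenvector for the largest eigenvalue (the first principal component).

Step 1 — characteristic polynomial of 2×2 Sigma:
  det(Sigma - λI) = λ² - trace · λ + det = 0.
  trace = 4 + 19 = 23, det = 4·19 - (5)² = 51.
Step 2 — discriminant:
  Δ = trace² - 4·det = 529 - 204 = 325.
Step 3 — eigenvalues:
  λ = (trace ± √Δ)/2 = (23 ± 18.0278)/2,
  λ_1 = 20.5139,  λ_2 = 2.4861.

Step 4 — unit eigenvector for λ_1: solve (Sigma - λ_1 I)v = 0. First row:
  (4 - 20.5139)·v_x + (5)·v_y = 0, i.e. (-16.5139)·v_x + (5)·v_y = 0,
  so v ∝ (b, λ_1 - a) = (5, 16.5139) = u.
  ||u|| = √((5)² + (16.5139)²) = √(297.7082) ≈ 17.2542,
  v_1 = u/||u|| ≈ (0.2898, 0.9571) (||v_1|| = 1).

λ_1 = 20.5139,  λ_2 = 2.4861;  v_1 ≈ (0.2898, 0.9571)


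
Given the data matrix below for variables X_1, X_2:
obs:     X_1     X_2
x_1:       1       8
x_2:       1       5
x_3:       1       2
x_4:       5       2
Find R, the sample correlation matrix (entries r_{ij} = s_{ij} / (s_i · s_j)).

Step 1 — column means:
  mean(X_1) = (1 + 1 + 1 + 5) / 4 = 8/4 = 2
  mean(X_2) = (8 + 5 + 2 + 2) / 4 = 17/4 = 4.25

Step 2 — sample variances and covariances s[i,j] = (1/(n-1)) · Σ_k (x_{k,i} - mean_i) · (x_{k,j} - mean_j), with n-1 = 3:
  s[X_1,X_1] = ((-1)·(-1) + (-1)·(-1) + (-1)·(-1) + (3)·(3)) / 3 = 12/3 = 4
  s[X_1,X_2] = ((-1)·(3.75) + (-1)·(0.75) + (-1)·(-2.25) + (3)·(-2.25)) / 3 = -9/3 = -3
  s[X_2,X_2] = ((3.75)·(3.75) + (0.75)·(0.75) + (-2.25)·(-2.25) + (-2.25)·(-2.25)) / 3 = 24.75/3 = 8.25
  Sample standard deviations s_i = √(s[i,i]):
  s(X_1) = √(4) = 2
  s(X_2) = √(8.25) = 2.8723

Step 3 — r_{ij} = s_{ij} / (s_i · s_j):
  r[X_1,X_1] = 1 (diagonal).
  r[X_1,X_2] = -3 / (2 · 2.8723) = -3 / 5.7446 = -0.5222
  r[X_2,X_2] = 1 (diagonal).

R is symmetric with unit diagonal. Assembling:

R = [[1, -0.5222],
 [-0.5222, 1]]


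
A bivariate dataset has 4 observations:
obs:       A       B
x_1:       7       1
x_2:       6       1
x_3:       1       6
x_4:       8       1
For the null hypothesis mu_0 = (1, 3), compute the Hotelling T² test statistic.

Step 1 — sample mean vector:
  mean(A) = (7 + 6 + 1 + 8) / 4 = 22/4 = 5.5
  mean(B) = (1 + 1 + 6 + 1) / 4 = 9/4 = 2.25
  x̄ = (5.5, 2.25),  deviation x̄ - mu_0 = (5.5, 2.25) - (1, 3) = (4.5, -0.75).

Step 2 — sample covariance matrix, S[i,j] = (1/(n-1)) · Σ_k (x_{k,i} - mean_i) · (x_{k,j} - mean_j), divisor n-1 = 3:
  S[A,A] = ((1.5)·(1.5) + (0.5)·(0.5) + (-4.5)·(-4.5) + (2.5)·(2.5)) / 3 = 29/3 = 9.6667
  S[A,B] = ((1.5)·(-1.25) + (0.5)·(-1.25) + (-4.5)·(3.75) + (2.5)·(-1.25)) / 3 = -22.5/3 = -7.5
  S[B,B] = ((-1.25)·(-1.25) + (-1.25)·(-1.25) + (3.75)·(3.75) + (-1.25)·(-1.25)) / 3 = 18.75/3 = 6.25
  S = [[9.6667, -7.5],
 [-7.5, 6.25]].

Step 3 — invert S. det(S) = 9.6667·6.25 - (-7.5)² = 4.1667.
  S^{-1} = (1/det) · [[d, -b], [-b, a]] = [[1.5, 1.8],
 [1.8, 2.32]].

Step 4 — quadratic form (x̄ - mu_0)^T · S^{-1} · (x̄ - mu_0):
  S^{-1} · (x̄ - mu_0) = (5.4, 6.36),
  (x̄ - mu_0)^T · [...] = (4.5)·(5.4) + (-0.75)·(6.36) = 19.53.

Step 5 — scale by n: T² = 4 · 19.53 = 78.12.

T² ≈ 78.12


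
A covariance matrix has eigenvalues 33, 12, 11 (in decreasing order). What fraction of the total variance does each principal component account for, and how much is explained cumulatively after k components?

Step 1 — total variance = trace(Sigma) = Σ λ_i = 33 + 12 + 11 = 56.

Step 2 — fraction explained by component i = λ_i / Σ λ:
  PC1: 33/56 = 0.5893
  PC2: 12/56 = 0.2143
  PC3: 11/56 = 0.1964

Step 3 — cumulative fraction after k components = (λ_1 + ... + λ_k) / Σ λ:
  k = 1: 33/56 = 0.5893
  k = 2: (33 + 12)/56 = 45/56 = 0.8036
  k = 3: (33 + 12 + 11)/56 = 56/56 = 1

Summary (fraction, with percent):

explained: PC1 0.5893 (58.93%), PC2 0.2143 (21.43%), PC3 0.1964 (19.64%);  cumulative: 0.5893, 0.8036, 1


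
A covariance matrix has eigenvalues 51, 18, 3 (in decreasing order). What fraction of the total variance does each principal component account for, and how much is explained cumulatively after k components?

Step 1 — total variance = trace(Sigma) = Σ λ_i = 51 + 18 + 3 = 72.

Step 2 — fraction explained by component i = λ_i / Σ λ:
  PC1: 51/72 = 0.7083
  PC2: 18/72 = 0.25
  PC3: 3/72 = 0.0417

Step 3 — cumulative fraction after k components = (λ_1 + ... + λ_k) / Σ λ:
  k = 1: 51/72 = 0.7083
  k = 2: (51 + 18)/72 = 69/72 = 0.9583
  k = 3: (51 + 18 + 3)/72 = 72/72 = 1

Summary (fraction, with percent):

explained: PC1 0.7083 (70.83%), PC2 0.25 (25%), PC3 0.0417 (4.17%);  cumulative: 0.7083, 0.9583, 1


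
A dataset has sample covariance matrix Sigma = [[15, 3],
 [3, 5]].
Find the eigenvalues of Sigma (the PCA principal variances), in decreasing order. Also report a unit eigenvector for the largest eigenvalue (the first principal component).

Step 1 — characteristic polynomial of 2×2 Sigma:
  det(Sigma - λI) = λ² - trace · λ + det = 0.
  trace = 15 + 5 = 20, det = 15·5 - (3)² = 66.
Step 2 — discriminant:
  Δ = trace² - 4·det = 400 - 264 = 136.
Step 3 — eigenvalues:
  λ = (trace ± √Δ)/2 = (20 ± 11.6619)/2,
  λ_1 = 15.831,  λ_2 = 4.169.

Step 4 — unit eigenvector for λ_1: solve (Sigma - λ_1 I)v = 0. First row:
  (15 - 15.831)·v_x + (3)·v_y = 0, i.e. (-0.831)·v_x + (3)·v_y = 0,
  so v ∝ (b, λ_1 - a) = (3, 0.831) = u.
  ||u|| = √((3)² + (0.831)²) = √(9.6905) ≈ 3.113,
  v_1 = u/||u|| ≈ (0.9637, 0.2669) (||v_1|| = 1).

λ_1 = 15.831,  λ_2 = 4.169;  v_1 ≈ (0.9637, 0.2669)


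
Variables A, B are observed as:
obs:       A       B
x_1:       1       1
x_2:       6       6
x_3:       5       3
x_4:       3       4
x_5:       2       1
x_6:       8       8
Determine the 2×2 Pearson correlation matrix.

Step 1 — column means:
  mean(A) = (1 + 6 + 5 + 3 + 2 + 8) / 6 = 25/6 = 4.1667
  mean(B) = (1 + 6 + 3 + 4 + 1 + 8) / 6 = 23/6 = 3.8333

Step 2 — sample variances and covariances s[i,j] = (1/(n-1)) · Σ_k (x_{k,i} - mean_i) · (x_{k,j} - mean_j), with n-1 = 5:
  s[A,A] = ((-3.1667)·(-3.1667) + (1.8333)·(1.8333) + (0.8333)·(0.8333) + (-1.1667)·(-1.1667) + (-2.1667)·(-2.1667) + (3.8333)·(3.8333)) / 5 = 34.8333/5 = 6.9667
  s[A,B] = ((-3.1667)·(-2.8333) + (1.8333)·(2.1667) + (0.8333)·(-0.8333) + (-1.1667)·(0.1667) + (-2.1667)·(-2.8333) + (3.8333)·(4.1667)) / 5 = 34.1667/5 = 6.8333
  s[B,B] = ((-2.8333)·(-2.8333) + (2.1667)·(2.1667) + (-0.8333)·(-0.8333) + (0.1667)·(0.1667) + (-2.8333)·(-2.8333) + (4.1667)·(4.1667)) / 5 = 38.8333/5 = 7.7667
  Sample standard deviations s_i = √(s[i,i]):
  s(A) = √(6.9667) = 2.6394
  s(B) = √(7.7667) = 2.7869

Step 3 — r_{ij} = s_{ij} / (s_i · s_j):
  r[A,A] = 1 (diagonal).
  r[A,B] = 6.8333 / (2.6394 · 2.7869) = 6.8333 / 7.3558 = 0.929
  r[B,B] = 1 (diagonal).

R is symmetric with unit diagonal. Assembling:

R = [[1, 0.929],
 [0.929, 1]]


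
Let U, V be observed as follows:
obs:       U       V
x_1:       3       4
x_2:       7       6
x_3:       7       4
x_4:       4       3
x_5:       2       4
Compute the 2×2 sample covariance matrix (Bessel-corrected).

Step 1 — column means:
  mean(U) = (3 + 7 + 7 + 4 + 2) / 5 = 23/5 = 4.6
  mean(V) = (4 + 6 + 4 + 3 + 4) / 5 = 21/5 = 4.2

Step 2 — sample covariance S[i,j] = (1/(n-1)) · Σ_k (x_{k,i} - mean_i) · (x_{k,j} - mean_j), with n-1 = 4.
  S[U,U] = ((-1.6)·(-1.6) + (2.4)·(2.4) + (2.4)·(2.4) + (-0.6)·(-0.6) + (-2.6)·(-2.6)) / 4 = 21.2/4 = 5.3
  S[U,V] = ((-1.6)·(-0.2) + (2.4)·(1.8) + (2.4)·(-0.2) + (-0.6)·(-1.2) + (-2.6)·(-0.2)) / 4 = 5.4/4 = 1.35
  S[V,V] = ((-0.2)·(-0.2) + (1.8)·(1.8) + (-0.2)·(-0.2) + (-1.2)·(-1.2) + (-0.2)·(-0.2)) / 4 = 4.8/4 = 1.2

S is symmetric (S[j,i] = S[i,j]). Assembling:

S = [[5.3, 1.35],
 [1.35, 1.2]]


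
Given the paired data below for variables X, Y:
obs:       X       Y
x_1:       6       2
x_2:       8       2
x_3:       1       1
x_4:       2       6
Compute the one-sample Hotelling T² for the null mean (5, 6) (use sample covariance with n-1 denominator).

Step 1 — sample mean vector:
  mean(X) = (6 + 8 + 1 + 2) / 4 = 17/4 = 4.25
  mean(Y) = (2 + 2 + 1 + 6) / 4 = 11/4 = 2.75
  x̄ = (4.25, 2.75),  deviation x̄ - mu_0 = (4.25, 2.75) - (5, 6) = (-0.75, -3.25).

Step 2 — sample covariance matrix, S[i,j] = (1/(n-1)) · Σ_k (x_{k,i} - mean_i) · (x_{k,j} - mean_j), divisor n-1 = 3:
  S[X,X] = ((1.75)·(1.75) + (3.75)·(3.75) + (-3.25)·(-3.25) + (-2.25)·(-2.25)) / 3 = 32.75/3 = 10.9167
  S[X,Y] = ((1.75)·(-0.75) + (3.75)·(-0.75) + (-3.25)·(-1.75) + (-2.25)·(3.25)) / 3 = -5.75/3 = -1.9167
  S[Y,Y] = ((-0.75)·(-0.75) + (-0.75)·(-0.75) + (-1.75)·(-1.75) + (3.25)·(3.25)) / 3 = 14.75/3 = 4.9167
  S = [[10.9167, -1.9167],
 [-1.9167, 4.9167]].

Step 3 — invert S. det(S) = 10.9167·4.9167 - (-1.9167)² = 50.
  S^{-1} = (1/det) · [[d, -b], [-b, a]] = [[0.0983, 0.0383],
 [0.0383, 0.2183]].

Step 4 — quadratic form (x̄ - mu_0)^T · S^{-1} · (x̄ - mu_0):
  S^{-1} · (x̄ - mu_0) = (-0.1983, -0.7383),
  (x̄ - mu_0)^T · [...] = (-0.75)·(-0.1983) + (-3.25)·(-0.7383) = 2.5483.

Step 5 — scale by n: T² = 4 · 2.5483 = 10.1933.

T² ≈ 10.1933


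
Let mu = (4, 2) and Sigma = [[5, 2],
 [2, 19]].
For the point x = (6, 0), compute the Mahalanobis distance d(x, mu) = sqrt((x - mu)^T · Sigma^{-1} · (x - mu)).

Step 1 — centre the observation: (x - mu) = (2, -2).

Step 2 — invert Sigma. det(Sigma) = 5·19 - (2)² = 91.
  Sigma^{-1} = (1/det) · [[d, -b], [-b, a]] = [[0.2088, -0.022],
 [-0.022, 0.0549]].

Step 3 — form the quadratic (x - mu)^T · Sigma^{-1} · (x - mu):
  Sigma^{-1} · (x - mu) = (0.4615, -0.1538).
  (x - mu)^T · [Sigma^{-1} · (x - mu)] = (2)·(0.4615) + (-2)·(-0.1538) = 1.2308.

Step 4 — take square root: d = √(1.2308) ≈ 1.1094.

d(x, mu) = √(1.2308) ≈ 1.1094


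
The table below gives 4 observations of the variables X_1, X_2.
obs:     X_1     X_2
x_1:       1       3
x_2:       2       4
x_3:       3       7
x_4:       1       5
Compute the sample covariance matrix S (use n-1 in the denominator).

Step 1 — column means:
  mean(X_1) = (1 + 2 + 3 + 1) / 4 = 7/4 = 1.75
  mean(X_2) = (3 + 4 + 7 + 5) / 4 = 19/4 = 4.75

Step 2 — sample covariance S[i,j] = (1/(n-1)) · Σ_k (x_{k,i} - mean_i) · (x_{k,j} - mean_j), with n-1 = 3.
  S[X_1,X_1] = ((-0.75)·(-0.75) + (0.25)·(0.25) + (1.25)·(1.25) + (-0.75)·(-0.75)) / 3 = 2.75/3 = 0.9167
  S[X_1,X_2] = ((-0.75)·(-1.75) + (0.25)·(-0.75) + (1.25)·(2.25) + (-0.75)·(0.25)) / 3 = 3.75/3 = 1.25
  S[X_2,X_2] = ((-1.75)·(-1.75) + (-0.75)·(-0.75) + (2.25)·(2.25) + (0.25)·(0.25)) / 3 = 8.75/3 = 2.9167

S is symmetric (S[j,i] = S[i,j]). Assembling:

S = [[0.9167, 1.25],
 [1.25, 2.9167]]


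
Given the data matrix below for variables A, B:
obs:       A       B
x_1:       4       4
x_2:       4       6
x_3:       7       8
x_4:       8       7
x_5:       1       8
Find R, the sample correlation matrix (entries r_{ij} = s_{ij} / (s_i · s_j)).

Step 1 — column means:
  mean(A) = (4 + 4 + 7 + 8 + 1) / 5 = 24/5 = 4.8
  mean(B) = (4 + 6 + 8 + 7 + 8) / 5 = 33/5 = 6.6

Step 2 — sample variances and covariances s[i,j] = (1/(n-1)) · Σ_k (x_{k,i} - mean_i) · (x_{k,j} - mean_j), with n-1 = 4:
  s[A,A] = ((-0.8)·(-0.8) + (-0.8)·(-0.8) + (2.2)·(2.2) + (3.2)·(3.2) + (-3.8)·(-3.8)) / 4 = 30.8/4 = 7.7
  s[A,B] = ((-0.8)·(-2.6) + (-0.8)·(-0.6) + (2.2)·(1.4) + (3.2)·(0.4) + (-3.8)·(1.4)) / 4 = 1.6/4 = 0.4
  s[B,B] = ((-2.6)·(-2.6) + (-0.6)·(-0.6) + (1.4)·(1.4) + (0.4)·(0.4) + (1.4)·(1.4)) / 4 = 11.2/4 = 2.8
  Sample standard deviations s_i = √(s[i,i]):
  s(A) = √(7.7) = 2.7749
  s(B) = √(2.8) = 1.6733

Step 3 — r_{ij} = s_{ij} / (s_i · s_j):
  r[A,A] = 1 (diagonal).
  r[A,B] = 0.4 / (2.7749 · 1.6733) = 0.4 / 4.6433 = 0.0861
  r[B,B] = 1 (diagonal).

R is symmetric with unit diagonal. Assembling:

R = [[1, 0.0861],
 [0.0861, 1]]


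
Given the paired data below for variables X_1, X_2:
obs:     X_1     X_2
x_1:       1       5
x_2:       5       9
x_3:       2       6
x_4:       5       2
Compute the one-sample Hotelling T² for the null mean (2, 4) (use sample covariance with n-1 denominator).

Step 1 — sample mean vector:
  mean(X_1) = (1 + 5 + 2 + 5) / 4 = 13/4 = 3.25
  mean(X_2) = (5 + 9 + 6 + 2) / 4 = 22/4 = 5.5
  x̄ = (3.25, 5.5),  deviation x̄ - mu_0 = (3.25, 5.5) - (2, 4) = (1.25, 1.5).

Step 2 — sample covariance matrix, S[i,j] = (1/(n-1)) · Σ_k (x_{k,i} - mean_i) · (x_{k,j} - mean_j), divisor n-1 = 3:
  S[X_1,X_1] = ((-2.25)·(-2.25) + (1.75)·(1.75) + (-1.25)·(-1.25) + (1.75)·(1.75)) / 3 = 12.75/3 = 4.25
  S[X_1,X_2] = ((-2.25)·(-0.5) + (1.75)·(3.5) + (-1.25)·(0.5) + (1.75)·(-3.5)) / 3 = 0.5/3 = 0.1667
  S[X_2,X_2] = ((-0.5)·(-0.5) + (3.5)·(3.5) + (0.5)·(0.5) + (-3.5)·(-3.5)) / 3 = 25/3 = 8.3333
  S = [[4.25, 0.1667],
 [0.1667, 8.3333]].

Step 3 — invert S. det(S) = 4.25·8.3333 - (0.1667)² = 35.3889.
  S^{-1} = (1/det) · [[d, -b], [-b, a]] = [[0.2355, -0.0047],
 [-0.0047, 0.1201]].

Step 4 — quadratic form (x̄ - mu_0)^T · S^{-1} · (x̄ - mu_0):
  S^{-1} · (x̄ - mu_0) = (0.2873, 0.1743),
  (x̄ - mu_0)^T · [...] = (1.25)·(0.2873) + (1.5)·(0.1743) = 0.6205.

Step 5 — scale by n: T² = 4 · 0.6205 = 2.4819.

T² ≈ 2.4819
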